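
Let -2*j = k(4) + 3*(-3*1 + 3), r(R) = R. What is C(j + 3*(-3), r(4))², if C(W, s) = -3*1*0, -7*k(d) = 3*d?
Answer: 0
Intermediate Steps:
k(d) = -3*d/7
j = 6/7 (j = -(-3/7*4 + 3*(-3*1 + 3))/2 = -(-12/7 + 3*(-3 + 3))/2 = -(-12/7 + 3*0)/2 = -(-12/7 + 0)/2 = -½*(-12/7) = 6/7 ≈ 0.85714)
C(W, s) = 0 (C(W, s) = -3*0 = 0)
C(j + 3*(-3), r(4))² = 0² = 0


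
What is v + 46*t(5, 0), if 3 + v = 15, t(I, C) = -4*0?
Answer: 12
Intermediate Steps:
t(I, C) = 0
v = 12 (v = -3 + 15 = 12)
v + 46*t(5, 0) = 12 + 46*0 = 12 + 0 = 12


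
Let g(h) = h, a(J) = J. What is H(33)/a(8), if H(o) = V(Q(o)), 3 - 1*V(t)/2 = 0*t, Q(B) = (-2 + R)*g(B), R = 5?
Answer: 3/4 ≈ 0.75000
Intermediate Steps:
Q(B) = 3*B (Q(B) = (-2 + 5)*B = 3*B)
V(t) = 6 (V(t) = 6 - 0*t = 6 - 2*0 = 6 + 0 = 6)
H(o) = 6
H(33)/a(8) = 6/8 = 6*(1/8) = 3/4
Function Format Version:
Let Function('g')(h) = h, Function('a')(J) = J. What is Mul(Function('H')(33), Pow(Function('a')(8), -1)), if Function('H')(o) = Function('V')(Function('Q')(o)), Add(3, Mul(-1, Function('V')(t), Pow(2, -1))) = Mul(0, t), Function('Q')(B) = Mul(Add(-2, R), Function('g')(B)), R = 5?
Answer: Rational(3, 4) ≈ 0.75000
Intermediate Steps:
Function('Q')(B) = Mul(3, B) (Function('Q')(B) = Mul(Add(-2, 5), B) = Mul(3, B))
Function('V')(t) = 6 (Function('V')(t) = Add(6, Mul(-2, Mul(0, t))) = Add(6, Mul(-2, 0)) = Add(6, 0) = 6)
Function('H')(o) = 6
Mul(Function('H')(33), Pow(Function('a')(8), -1)) = Mul(6, Pow(8, -1)) = Mul(6, Rational(1, 8)) = Rational(3, 4)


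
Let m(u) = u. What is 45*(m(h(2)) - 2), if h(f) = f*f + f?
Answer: 180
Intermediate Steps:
h(f) = f + f**2 (h(f) = f**2 + f = f + f**2)
45*(m(h(2)) - 2) = 45*(2*(1 + 2) - 2) = 45*(2*3 - 2) = 45*(6 - 2) = 45*4 = 180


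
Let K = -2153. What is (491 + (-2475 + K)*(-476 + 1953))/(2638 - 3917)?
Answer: 6835065/1279 ≈ 5344.1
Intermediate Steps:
(491 + (-2475 + K)*(-476 + 1953))/(2638 - 3917) = (491 + (-2475 - 2153)*(-476 + 1953))/(2638 - 3917) = (491 - 4628*1477)/(-1279) = (491 - 6835556)*(-1/1279) = -6835065*(-1/1279) = 6835065/1279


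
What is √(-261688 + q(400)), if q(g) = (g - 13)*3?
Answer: I*√260527 ≈ 510.42*I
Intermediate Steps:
q(g) = -39 + 3*g (q(g) = (-13 + g)*3 = -39 + 3*g)
√(-261688 + q(400)) = √(-261688 + (-39 + 3*400)) = √(-261688 + (-39 + 1200)) = √(-261688 + 1161) = √(-260527) = I*√260527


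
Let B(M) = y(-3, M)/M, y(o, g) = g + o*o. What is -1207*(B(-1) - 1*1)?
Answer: 10863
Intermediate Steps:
y(o, g) = g + o²
B(M) = (9 + M)/M (B(M) = (M + (-3)²)/M = (M + 9)/M = (9 + M)/M)
-1207*(B(-1) - 1*1) = -1207*((9 - 1)/(-1) - 1*1) = -1207*(-1*8 - 1) = -1207*(-8 - 1) = -1207*(-9) = 10863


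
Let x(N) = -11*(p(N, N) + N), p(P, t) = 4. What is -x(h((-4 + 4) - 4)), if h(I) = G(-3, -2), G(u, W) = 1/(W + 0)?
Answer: 77/2 ≈ 38.500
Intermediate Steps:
G(u, W) = 1/W
h(I) = -½ (h(I) = 1/(-2) = -½)
x(N) = -44 - 11*N (x(N) = -11*(4 + N) = -44 - 11*N)
-x(h((-4 + 4) - 4)) = -(-44 - 11*(-½)) = -(-44 + 11/2) = -1*(-77/2) = 77/2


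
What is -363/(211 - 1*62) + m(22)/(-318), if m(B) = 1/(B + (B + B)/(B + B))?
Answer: -2655131/1089786 ≈ -2.4364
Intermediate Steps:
m(B) = 1/(1 + B) (m(B) = 1/(B + (2*B)/((2*B))) = 1/(B + (2*B)*(1/(2*B))) = 1/(B + 1) = 1/(1 + B))
-363/(211 - 1*62) + m(22)/(-318) = -363/(211 - 1*62) + 1/((1 + 22)*(-318)) = -363/(211 - 62) - 1/318/23 = -363/149 + (1/23)*(-1/318) = -363*1/149 - 1/7314 = -363/149 - 1/7314 = -2655131/1089786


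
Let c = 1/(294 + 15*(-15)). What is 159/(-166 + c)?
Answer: -10971/11453 ≈ -0.95792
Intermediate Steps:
c = 1/69 (c = 1/(294 - 225) = 1/69 ≈ 0.014493)
159/(-166 + c) = 159/(-166 + 1/69) = 159/(-11453/69) = -69/11453*159 = -10971/11453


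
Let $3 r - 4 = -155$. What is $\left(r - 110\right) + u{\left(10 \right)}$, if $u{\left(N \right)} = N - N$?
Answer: $- \frac{481}{3} \approx -160.33$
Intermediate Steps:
$u{\left(N \right)} = 0$
$r = - \frac{151}{3}$ ($r = \frac{4}{3} + \frac{1}{3} \left(-155\right) = \frac{4}{3} - \frac{155}{3} = - \frac{151}{3} \approx -50.333$)
$\left(r - 110\right) + u{\left(10 \right)} = \left(- \frac{151}{3} - 110\right) + 0 = - \frac{481}{3} + 0 = - \frac{481}{3}$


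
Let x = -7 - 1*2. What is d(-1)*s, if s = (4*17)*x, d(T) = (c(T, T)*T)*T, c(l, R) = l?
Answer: 612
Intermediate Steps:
x = -9 (x = -7 - 2 = -9)
d(T) = T³ (d(T) = (T*T)*T = T²*T = T³)
s = -612 (s = (4*17)*(-9) = 68*(-9) = -612)
d(-1)*s = (-1)³*(-612) = -1*(-612) = 612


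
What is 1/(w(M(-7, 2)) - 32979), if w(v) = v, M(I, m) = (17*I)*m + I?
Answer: -1/33224 ≈ -3.0099e-5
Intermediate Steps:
M(I, m) = I + 17*I*m (M(I, m) = 17*I*m + I = I + 17*I*m)
1/(w(M(-7, 2)) - 32979) = 1/(-7*(1 + 17*2) - 32979) = 1/(-7*(1 + 34) - 32979) = 1/(-7*35 - 32979) = 1/(-245 - 32979) = 1/(-33224) = -1/33224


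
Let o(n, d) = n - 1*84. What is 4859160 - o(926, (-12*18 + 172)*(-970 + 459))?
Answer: 4858318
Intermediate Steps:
o(n, d) = -84 + n (o(n, d) = n - 84 = -84 + n)
4859160 - o(926, (-12*18 + 172)*(-970 + 459)) = 4859160 - (-84 + 926) = 4859160 - 1*842 = 4859160 - 842 = 4858318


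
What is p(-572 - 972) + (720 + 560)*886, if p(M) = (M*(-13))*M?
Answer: -29857088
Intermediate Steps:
p(M) = -13*M**2 (p(M) = (-13*M)*M = -13*M**2)
p(-572 - 972) + (720 + 560)*886 = -13*(-572 - 972)**2 + (720 + 560)*886 = -13*(-1544)**2 + 1280*886 = -13*2383936 + 1134080 = -30991168 + 1134080 = -29857088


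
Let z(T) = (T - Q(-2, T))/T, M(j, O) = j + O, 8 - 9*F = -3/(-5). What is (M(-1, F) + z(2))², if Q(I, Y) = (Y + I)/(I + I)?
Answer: 1369/2025 ≈ 0.67605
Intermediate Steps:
Q(I, Y) = (I + Y)/(2*I) (Q(I, Y) = (I + Y)/((2*I)) = (I + Y)*(1/(2*I)) = (I + Y)/(2*I))
F = 37/45 (F = 8/9 - (-1)/(3*(-5)) = 8/9 - (-1)*(-1)/(3*5) = 8/9 - ⅑*⅗ = 8/9 - 1/15 = 37/45 ≈ 0.82222)
M(j, O) = O + j
z(T) = (-½ + 5*T/4)/T (z(T) = (T - (-2 + T)/(2*(-2)))/T = (T - (-1)*(-2 + T)/(2*2))/T = (T - (½ - T/4))/T = (T + (-½ + T/4))/T = (-½ + 5*T/4)/T)
(M(-1, F) + z(2))² = ((37/45 - 1) + (¼)*(-2 + 5*2)/2)² = (-8/45 + (¼)*(½)*(-2 + 10))² = (-8/45 + (¼)*(½)*8)² = (-8/45 + 1)² = (37/45)² = 1369/2025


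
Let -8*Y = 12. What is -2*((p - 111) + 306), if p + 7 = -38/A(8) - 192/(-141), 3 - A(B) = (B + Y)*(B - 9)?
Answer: -17424/47 ≈ -370.72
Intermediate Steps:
Y = -3/2 (Y = -⅛*12 = -3/2 ≈ -1.5000)
A(B) = 3 - (-9 + B)*(-3/2 + B) (A(B) = 3 - (B - 3/2)*(B - 9) = 3 - (-3/2 + B)*(-9 + B) = 3 - (-9 + B)*(-3/2 + B))
p = -453/47 (p = -7 + (-38/(-21/2 - 1*8² + (21/2)*8) - 192/(-141)) = -7 + (-38/(-21/2 - 1*64 + 84) - 192*(-1/141)) = -7 + (-38/(-21/2 - 64 + 84) + 64/47) = -7 + (-38/19/2 + 64/47) = -7 + (-38*2/19 + 64/47) = -7 + (-4 + 64/47) = -7 - 124/47 = -453/47 ≈ -9.6383)
-2*((p - 111) + 306) = -2*((-453/47 - 111) + 306) = -2*(-5670/47 + 306) = -2*8712/47 = -17424/47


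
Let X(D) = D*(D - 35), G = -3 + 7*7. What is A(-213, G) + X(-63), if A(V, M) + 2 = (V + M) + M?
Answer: 6051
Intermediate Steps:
G = 46 (G = -3 + 49 = 46)
X(D) = D*(-35 + D)
A(V, M) = -2 + V + 2*M (A(V, M) = -2 + ((V + M) + M) = -2 + ((M + V) + M) = -2 + (V + 2*M) = -2 + V + 2*M)
A(-213, G) + X(-63) = (-2 - 213 + 2*46) - 63*(-35 - 63) = (-2 - 213 + 92) - 63*(-98) = -123 + 6174 = 6051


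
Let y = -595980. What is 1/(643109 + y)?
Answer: 1/47129 ≈ 2.1218e-5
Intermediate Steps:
1/(643109 + y) = 1/(643109 - 595980) = 1/47129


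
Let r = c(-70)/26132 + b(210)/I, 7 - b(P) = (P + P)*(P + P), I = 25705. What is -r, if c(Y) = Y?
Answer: 2305650613/335861530 ≈ 6.8649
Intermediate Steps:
b(P) = 7 - 4*P**2 (b(P) = 7 - (P + P)*(P + P) = 7 - 2*P*2*P = 7 - 4*P**2)
r = -2305650613/335861530 (r = -70/26132 + (7 - 4*210**2)/25705 = -70*1/26132 + (7 - 4*44100)*(1/25705) = -35/13066 + (7 - 176400)*(1/25705) = -35/13066 - 176393*1/25705 = -35/13066 - 176393/25705 = -2305650613/335861530 ≈ -6.8649)
-r = -1*(-2305650613/335861530) = 2305650613/335861530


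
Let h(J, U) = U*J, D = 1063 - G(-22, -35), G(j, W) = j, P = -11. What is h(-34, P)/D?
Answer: 374/1085 ≈ 0.34470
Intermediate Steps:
D = 1085 (D = 1063 - 1*(-22) = 1063 + 22 = 1085)
h(J, U) = J*U
h(-34, P)/D = -34*(-11)/1085 = 374*(1/1085) = 374/1085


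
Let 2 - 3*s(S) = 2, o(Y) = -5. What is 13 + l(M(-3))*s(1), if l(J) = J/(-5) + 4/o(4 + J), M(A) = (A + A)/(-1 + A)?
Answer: 13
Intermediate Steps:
M(A) = 2*A/(-1 + A) (M(A) = (2*A)/(-1 + A) = 2*A/(-1 + A))
s(S) = 0 (s(S) = 2/3 - 1/3*2 = 2/3 - 2/3 = 0)
l(J) = -4/5 - J/5 (l(J) = J/(-5) + 4/(-5) = J*(-1/5) + 4*(-1/5) = -J/5 - 4/5 = -4/5 - J/5)
13 + l(M(-3))*s(1) = 13 + (-4/5 - 2*(-3)/(5*(-1 - 3)))*0 = 13 + (-4/5 - 2*(-3)/(5*(-4)))*0 = 13 + (-4/5 - 2*(-3)*(-1)/(5*4))*0 = 13 + (-4/5 - 1/5*3/2)*0 = 13 + (-4/5 - 3/10)*0 = 13 - 11/10*0 = 13 + 0 = 13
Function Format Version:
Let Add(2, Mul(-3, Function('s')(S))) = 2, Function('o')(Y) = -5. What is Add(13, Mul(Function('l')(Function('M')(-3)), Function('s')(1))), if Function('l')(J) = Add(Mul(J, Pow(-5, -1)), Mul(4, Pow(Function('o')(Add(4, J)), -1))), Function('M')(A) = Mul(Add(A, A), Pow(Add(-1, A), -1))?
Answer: 13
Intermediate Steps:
Function('M')(A) = Mul(2, A, Pow(Add(-1, A), -1)) (Function('M')(A) = Mul(Mul(2, A), Pow(Add(-1, A), -1)) = Mul(2, A, Pow(Add(-1, A), -1)))
Function('s')(S) = 0 (Function('s')(S) = Add(Rational(2, 3), Mul(Rational(-1, 3), 2)) = Add(Rational(2, 3), Rational(-2, 3)) = 0)
Function('l')(J) = Add(Rational(-4, 5), Mul(Rational(-1, 5), J)) (Function('l')(J) = Add(Mul(J, Pow(-5, -1)), Mul(4, Pow(-5, -1))) = Add(Mul(J, Rational(-1, 5)), Mul(4, Rational(-1, 5))) = Add(Mul(Rational(-1, 5), J), Rational(-4, 5)) = Add(Rational(-4, 5), Mul(Rational(-1, 5), J)))
Add(13, Mul(Function('l')(Function('M')(-3)), Function('s')(1))) = Add(13, Mul(Add(Rational(-4, 5), Mul(Rational(-1, 5), Mul(2, -3, Pow(Add(-1, -3), -1)))), 0)) = Add(13, Mul(Add(Rational(-4, 5), Mul(Rational(-1, 5), Mul(2, -3, Pow(-4, -1)))), 0)) = Add(13, Mul(Add(Rational(-4, 5), Mul(Rational(-1, 5), Mul(2, -3, Rational(-1, 4)))), 0)) = Add(13, Mul(Add(Rational(-4, 5), Mul(Rational(-1, 5), Rational(3, 2))), 0)) = Add(13, Mul(Add(Rational(-4, 5), Rational(-3, 10)), 0)) = Add(13, Mul(Rational(-11, 10), 0)) = Add(13, 0) = 13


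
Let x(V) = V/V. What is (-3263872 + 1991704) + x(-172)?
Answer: -1272167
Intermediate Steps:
x(V) = 1
(-3263872 + 1991704) + x(-172) = (-3263872 + 1991704) + 1 = -1272168 + 1 = -1272167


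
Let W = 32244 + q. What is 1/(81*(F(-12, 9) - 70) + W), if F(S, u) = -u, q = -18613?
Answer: 1/7232 ≈ 0.00013827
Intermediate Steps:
W = 13631 (W = 32244 - 18613 = 13631)
1/(81*(F(-12, 9) - 70) + W) = 1/(81*(-1*9 - 70) + 13631) = 1/(81*(-9 - 70) + 13631) = 1/(81*(-79) + 13631) = 1/(-6399 + 13631) = 1/7232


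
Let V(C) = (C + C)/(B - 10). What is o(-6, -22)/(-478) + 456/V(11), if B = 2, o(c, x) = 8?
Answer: -435980/2629 ≈ -165.83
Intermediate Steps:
V(C) = -C/4 (V(C) = (C + C)/(2 - 10) = (2*C)/(-8) = (2*C)*(-⅛) = -C/4)
o(-6, -22)/(-478) + 456/V(11) = 8/(-478) + 456/((-¼*11)) = 8*(-1/478) + 456/(-11/4) = -4/239 + 456*(-4/11) = -4/239 - 1824/11 = -435980/2629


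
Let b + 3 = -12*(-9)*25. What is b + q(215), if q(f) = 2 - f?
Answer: 2484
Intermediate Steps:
b = 2697 (b = -3 - 12*(-9)*25 = -3 + 108*25 = -3 + 2700 = 2697)
b + q(215) = 2697 + (2 - 1*215) = 2697 + (2 - 215) = 2697 - 213 = 2484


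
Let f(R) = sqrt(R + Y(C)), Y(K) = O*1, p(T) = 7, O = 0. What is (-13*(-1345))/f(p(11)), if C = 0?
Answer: 17485*sqrt(7)/7 ≈ 6608.7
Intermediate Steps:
Y(K) = 0 (Y(K) = 0*1 = 0)
f(R) = sqrt(R) (f(R) = sqrt(R + 0) = sqrt(R))
(-13*(-1345))/f(p(11)) = (-13*(-1345))/(sqrt(7)) = 17485*(sqrt(7)/7) = 17485*sqrt(7)/7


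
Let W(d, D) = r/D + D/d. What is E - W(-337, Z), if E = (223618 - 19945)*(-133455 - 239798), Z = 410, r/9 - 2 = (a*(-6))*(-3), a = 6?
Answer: -1050389870619326/13817 ≈ -7.6021e+10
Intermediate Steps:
r = 990 (r = 18 + 9*((6*(-6))*(-3)) = 18 + 9*(-36*(-3)) = 18 + 9*108 = 18 + 972 = 990)
E = -76021558269 (E = 203673*(-373253) = -76021558269)
W(d, D) = 990/D + D/d
E - W(-337, Z) = -76021558269 - (990/410 + 410/(-337)) = -76021558269 - (990*(1/410) + 410*(-1/337)) = -76021558269 - (99/41 - 410/337) = -76021558269 - 1*16553/13817 = -76021558269 - 16553/13817 = -1050389870619326/13817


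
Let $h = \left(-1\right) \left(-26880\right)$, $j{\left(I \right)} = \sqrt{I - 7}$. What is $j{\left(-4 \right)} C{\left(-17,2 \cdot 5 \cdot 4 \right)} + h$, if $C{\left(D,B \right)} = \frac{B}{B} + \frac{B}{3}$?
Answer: $26880 + \frac{43 i \sqrt{11}}{3} \approx 26880.0 + 47.538 i$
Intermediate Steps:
$j{\left(I \right)} = \sqrt{-7 + I}$
$C{\left(D,B \right)} = 1 + \frac{B}{3}$ ($C{\left(D,B \right)} = 1 + B \frac{1}{3} = 1 + \frac{B}{3}$)
$h = 26880$
$j{\left(-4 \right)} C{\left(-17,2 \cdot 5 \cdot 4 \right)} + h = \sqrt{-7 - 4} \left(1 + \frac{2 \cdot 5 \cdot 4}{3}\right) + 26880 = \sqrt{-11} \left(1 + \frac{10 \cdot 4}{3}\right) + 26880 = i \sqrt{11} \left(1 + \frac{1}{3} \cdot 40\right) + 26880 = i \sqrt{11} \left(1 + \frac{40}{3}\right) + 26880 = i \sqrt{11} \cdot \frac{43}{3} + 26880 = \frac{43 i \sqrt{11}}{3} + 26880 = 26880 + \frac{43 i \sqrt{11}}{3}$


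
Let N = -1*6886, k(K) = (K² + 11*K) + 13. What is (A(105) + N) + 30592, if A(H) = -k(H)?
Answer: 11513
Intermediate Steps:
k(K) = 13 + K² + 11*K
N = -6886
A(H) = -13 - H² - 11*H (A(H) = -(13 + H² + 11*H) = -13 - H² - 11*H)
(A(105) + N) + 30592 = ((-13 - 1*105² - 11*105) - 6886) + 30592 = ((-13 - 1*11025 - 1155) - 6886) + 30592 = ((-13 - 11025 - 1155) - 6886) + 30592 = (-12193 - 6886) + 30592 = -19079 + 30592 = 11513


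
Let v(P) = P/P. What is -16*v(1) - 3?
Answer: -19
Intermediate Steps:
v(P) = 1
-16*v(1) - 3 = -16*1 - 3 = -16 - 3 = -19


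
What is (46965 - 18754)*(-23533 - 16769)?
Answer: -1136959722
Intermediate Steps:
(46965 - 18754)*(-23533 - 16769) = 28211*(-40302) = -1136959722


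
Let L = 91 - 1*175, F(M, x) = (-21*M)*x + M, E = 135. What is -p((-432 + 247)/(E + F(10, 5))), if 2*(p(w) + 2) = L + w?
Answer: 15891/362 ≈ 43.898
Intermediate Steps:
F(M, x) = M - 21*M*x (F(M, x) = -21*M*x + M = M - 21*M*x)
L = -84 (L = 91 - 175 = -84)
p(w) = -44 + w/2 (p(w) = -2 + (-84 + w)/2 = -2 + (-42 + w/2) = -44 + w/2)
-p((-432 + 247)/(E + F(10, 5))) = -(-44 + ((-432 + 247)/(135 + 10*(1 - 21*5)))/2) = -(-44 + (-185/(135 + 10*(1 - 105)))/2) = -(-44 + (-185/(135 + 10*(-104)))/2) = -(-44 + (-185/(135 - 1040))/2) = -(-44 + (-185/(-905))/2) = -(-44 + (-185*(-1/905))/2) = -(-44 + (½)*(37/181)) = -(-44 + 37/362) = -1*(-15891/362) = 15891/362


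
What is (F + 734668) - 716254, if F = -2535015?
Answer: -2516601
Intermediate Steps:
(F + 734668) - 716254 = (-2535015 + 734668) - 716254 = -1800347 - 716254 = -2516601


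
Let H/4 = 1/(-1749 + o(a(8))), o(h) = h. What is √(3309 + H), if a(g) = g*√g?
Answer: √(3309 - 4/(1749 - 16*√2)) ≈ 57.524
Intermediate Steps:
a(g) = g^(3/2)
H = 4/(-1749 + 16*√2) (H = 4/(-1749 + 8^(3/2)) = 4/(-1749 + 16*√2) ≈ -0.0023170)
√(3309 + H) = √(3309 + (-6996/3058489 - 64*√2/3058489)) = √(10120533105/3058489 - 64*√2/3058489)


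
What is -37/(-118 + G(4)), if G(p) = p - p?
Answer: 37/118 ≈ 0.31356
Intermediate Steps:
G(p) = 0
-37/(-118 + G(4)) = -37/(-118 + 0) = -37/(-118) = -37*(-1/118) = 37/118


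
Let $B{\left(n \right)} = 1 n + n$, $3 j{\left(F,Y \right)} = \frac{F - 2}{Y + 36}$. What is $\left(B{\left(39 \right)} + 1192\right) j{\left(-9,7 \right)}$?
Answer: $- \frac{13970}{129} \approx -108.29$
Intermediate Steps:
$j{\left(F,Y \right)} = \frac{-2 + F}{3 \left(36 + Y\right)}$ ($j{\left(F,Y \right)} = \frac{\left(F - 2\right) \frac{1}{Y + 36}}{3} = \frac{\left(-2 + F\right) \frac{1}{36 + Y}}{3} = \frac{\frac{1}{36 + Y} \left(-2 + F\right)}{3} = \frac{-2 + F}{3 \left(36 + Y\right)}$)
$B{\left(n \right)} = 2 n$ ($B{\left(n \right)} = n + n = 2 n$)
$\left(B{\left(39 \right)} + 1192\right) j{\left(-9,7 \right)} = \left(2 \cdot 39 + 1192\right) \frac{-2 - 9}{3 \left(36 + 7\right)} = \left(78 + 1192\right) \frac{1}{3} \cdot \frac{1}{43} \left(-11\right) = 1270 \cdot \frac{1}{3} \cdot \frac{1}{43} \left(-11\right) = 1270 \left(- \frac{11}{129}\right) = - \frac{13970}{129}$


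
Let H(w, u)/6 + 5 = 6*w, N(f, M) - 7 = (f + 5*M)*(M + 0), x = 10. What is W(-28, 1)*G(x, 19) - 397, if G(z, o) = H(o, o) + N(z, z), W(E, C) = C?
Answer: 864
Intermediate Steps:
N(f, M) = 7 + M*(f + 5*M) (N(f, M) = 7 + (f + 5*M)*(M + 0) = 7 + (f + 5*M)*M = 7 + M*(f + 5*M))
H(w, u) = -30 + 36*w (H(w, u) = -30 + 6*(6*w) = -30 + 36*w)
G(z, o) = -23 + 6*z² + 36*o (G(z, o) = (-30 + 36*o) + (7 + 5*z² + z*z) = (-30 + 36*o) + (7 + 5*z² + z²) = (-30 + 36*o) + (7 + 6*z²) = -23 + 6*z² + 36*o)
W(-28, 1)*G(x, 19) - 397 = 1*(-23 + 6*10² + 36*19) - 397 = 1*(-23 + 6*100 + 684) - 397 = 1*(-23 + 600 + 684) - 397 = 1*1261 - 397 = 1261 - 397 = 864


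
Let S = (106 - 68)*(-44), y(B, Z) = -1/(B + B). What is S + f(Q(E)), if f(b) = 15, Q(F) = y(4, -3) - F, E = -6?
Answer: -1657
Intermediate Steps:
y(B, Z) = -1/(2*B)
Q(F) = -⅛ - F (Q(F) = -½/4 - F = -½*¼ - F = -⅛ - F)
S = -1672 (S = 38*(-44) = -1672)
S + f(Q(E)) = -1672 + 15 = -1657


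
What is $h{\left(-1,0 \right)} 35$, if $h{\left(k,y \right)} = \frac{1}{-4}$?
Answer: $- \frac{35}{4} \approx -8.75$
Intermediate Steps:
$h{\left(k,y \right)} = - \frac{1}{4}$
$h{\left(-1,0 \right)} 35 = \left(- \frac{1}{4}\right) 35 = - \frac{35}{4}$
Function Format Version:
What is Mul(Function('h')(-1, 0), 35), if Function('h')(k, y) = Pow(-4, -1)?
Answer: Rational(-35, 4) ≈ -8.7500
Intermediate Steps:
Function('h')(k, y) = Rational(-1, 4)
Mul(Function('h')(-1, 0), 35) = Mul(Rational(-1, 4), 35) = Rational(-35, 4)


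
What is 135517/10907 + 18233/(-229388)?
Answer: 30887106265/2501934916 ≈ 12.345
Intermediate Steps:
135517/10907 + 18233/(-229388) = 135517*(1/10907) + 18233*(-1/229388) = 135517/10907 - 18233/229388 = 30887106265/2501934916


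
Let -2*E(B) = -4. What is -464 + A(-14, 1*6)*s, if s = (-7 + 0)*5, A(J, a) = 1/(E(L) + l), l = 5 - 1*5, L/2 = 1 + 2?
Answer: -963/2 ≈ -481.50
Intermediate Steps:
L = 6 (L = 2*(1 + 2) = 2*3 = 6)
E(B) = 2 (E(B) = -½*(-4) = 2)
l = 0 (l = 5 - 5 = 0)
A(J, a) = ½ (A(J, a) = 1/(2 + 0) = 1/2 = ½)
s = -35 (s = -7*5 = -35)
-464 + A(-14, 1*6)*s = -464 + (½)*(-35) = -464 - 35/2 = -963/2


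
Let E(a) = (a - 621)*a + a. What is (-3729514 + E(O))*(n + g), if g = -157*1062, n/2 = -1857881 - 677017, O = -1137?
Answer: 9068648836650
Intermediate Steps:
n = -5069796 (n = 2*(-1857881 - 677017) = 2*(-2534898) = -5069796)
E(a) = a + a*(-621 + a) (E(a) = (-621 + a)*a + a = a*(-621 + a) + a = a + a*(-621 + a))
g = -166734
(-3729514 + E(O))*(n + g) = (-3729514 - 1137*(-620 - 1137))*(-5069796 - 166734) = (-3729514 - 1137*(-1757))*(-5236530) = (-3729514 + 1997709)*(-5236530) = -1731805*(-5236530) = 9068648836650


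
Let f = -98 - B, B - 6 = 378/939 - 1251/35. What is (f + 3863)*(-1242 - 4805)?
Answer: -251355636906/10955 ≈ -2.2944e+7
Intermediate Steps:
B = -321423/10955 (B = 6 + (378/939 - 1251/35) = 6 + (378*(1/939) - 1251*1/35) = 6 + (126/313 - 1251/35) = 6 - 387153/10955 = -321423/10955 ≈ -29.340)
f = -752167/10955 (f = -98 - 1*(-321423/10955) = -98 + 321423/10955 = -752167/10955 ≈ -68.660)
(f + 3863)*(-1242 - 4805) = (-752167/10955 + 3863)*(-1242 - 4805) = (41566998/10955)*(-6047) = -251355636906/10955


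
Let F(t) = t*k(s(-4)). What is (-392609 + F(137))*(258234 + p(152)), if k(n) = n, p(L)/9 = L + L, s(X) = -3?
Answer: -102566429400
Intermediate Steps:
p(L) = 18*L (p(L) = 9*(L + L) = 9*(2*L) = 18*L)
F(t) = -3*t (F(t) = t*(-3) = -3*t)
(-392609 + F(137))*(258234 + p(152)) = (-392609 - 3*137)*(258234 + 18*152) = (-392609 - 411)*(258234 + 2736) = -393020*260970 = -102566429400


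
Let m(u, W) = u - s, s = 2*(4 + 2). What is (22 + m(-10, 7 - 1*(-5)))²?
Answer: 0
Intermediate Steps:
s = 12 (s = 2*6 = 12)
m(u, W) = -12 + u (m(u, W) = u - 1*12 = u - 12 = -12 + u)
(22 + m(-10, 7 - 1*(-5)))² = (22 + (-12 - 10))² = (22 - 22)² = 0² = 0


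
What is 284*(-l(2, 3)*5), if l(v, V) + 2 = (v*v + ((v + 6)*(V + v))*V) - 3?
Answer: -168980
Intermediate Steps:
l(v, V) = -5 + v² + V*(6 + v)*(V + v) (l(v, V) = -2 + ((v*v + ((v + 6)*(V + v))*V) - 3) = -2 + ((v² + ((6 + v)*(V + v))*V) - 3) = -2 + ((v² + V*(6 + v)*(V + v)) - 3) = -2 + (-3 + v² + V*(6 + v)*(V + v)) = -5 + v² + V*(6 + v)*(V + v))
284*(-l(2, 3)*5) = 284*(-(-5 + 2² + 6*3² + 3*2² + 2*3² + 6*3*2)*5) = 284*(-(-5 + 4 + 6*9 + 3*4 + 2*9 + 36)*5) = 284*(-(-5 + 4 + 54 + 12 + 18 + 36)*5) = 284*(-1*119*5) = 284*(-119*5) = 284*(-595) = -168980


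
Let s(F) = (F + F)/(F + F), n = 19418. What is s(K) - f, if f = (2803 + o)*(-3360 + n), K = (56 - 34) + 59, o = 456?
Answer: -52333021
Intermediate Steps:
K = 81 (K = 22 + 59 = 81)
f = 52333022 (f = (2803 + 456)*(-3360 + 19418) = 3259*16058 = 52333022)
s(F) = 1 (s(F) = (2*F)/((2*F)) = (2*F)*(1/(2*F)) = 1)
s(K) - f = 1 - 1*52333022 = 1 - 52333022 = -52333021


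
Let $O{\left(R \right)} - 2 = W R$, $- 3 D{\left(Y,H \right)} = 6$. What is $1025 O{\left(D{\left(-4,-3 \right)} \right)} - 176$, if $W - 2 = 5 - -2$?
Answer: $-16576$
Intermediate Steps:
$W = 9$ ($W = 2 + \left(5 - -2\right) = 2 + \left(5 + 2\right) = 2 + 7 = 9$)
$D{\left(Y,H \right)} = -2$ ($D{\left(Y,H \right)} = \left(- \frac{1}{3}\right) 6 = -2$)
$O{\left(R \right)} = 2 + 9 R$
$1025 O{\left(D{\left(-4,-3 \right)} \right)} - 176 = 1025 \left(2 + 9 \left(-2\right)\right) - 176 = 1025 \left(2 - 18\right) - 176 = 1025 \left(-16\right) - 176 = -16400 - 176 = -16576$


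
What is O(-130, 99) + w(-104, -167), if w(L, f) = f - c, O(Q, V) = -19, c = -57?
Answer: -129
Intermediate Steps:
w(L, f) = 57 + f (w(L, f) = f - 1*(-57) = f + 57 = 57 + f)
O(-130, 99) + w(-104, -167) = -19 + (57 - 167) = -19 - 110 = -129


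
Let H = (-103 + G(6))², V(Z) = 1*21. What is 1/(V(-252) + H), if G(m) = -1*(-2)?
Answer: 1/10222 ≈ 9.7828e-5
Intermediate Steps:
G(m) = 2
V(Z) = 21
H = 10201 (H = (-103 + 2)² = (-101)² = 10201)
1/(V(-252) + H) = 1/(21 + 10201) = 1/10222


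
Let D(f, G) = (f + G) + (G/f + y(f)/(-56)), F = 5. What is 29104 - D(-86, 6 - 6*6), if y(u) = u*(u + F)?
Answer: 35330229/1204 ≈ 29344.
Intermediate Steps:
y(u) = u*(5 + u) (y(u) = u*(u + 5) = u*(5 + u))
D(f, G) = G + f + G/f - f*(5 + f)/56 (D(f, G) = (f + G) + (G/f + (f*(5 + f))/(-56)) = (G + f) + (G/f + (f*(5 + f))*(-1/56)) = (G + f) + (G/f - f*(5 + f)/56) = G + f + G/f - f*(5 + f)/56)
29104 - D(-86, 6 - 6*6) = 29104 - ((6 - 6*6) - 1/56*(-86)² + (51/56)*(-86) + (6 - 6*6)/(-86)) = 29104 - ((6 - 36) - 1/56*7396 - 2193/28 + (6 - 36)*(-1/86)) = 29104 - (-30 - 1849/14 - 2193/28 - 30*(-1/86)) = 29104 - (-30 - 1849/14 - 2193/28 + 15/43) = 29104 - 1*(-289013/1204) = 29104 + 289013/1204 = 35330229/1204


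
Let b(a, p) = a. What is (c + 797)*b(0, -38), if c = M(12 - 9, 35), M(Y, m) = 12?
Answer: 0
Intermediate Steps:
c = 12
(c + 797)*b(0, -38) = (12 + 797)*0 = 809*0 = 0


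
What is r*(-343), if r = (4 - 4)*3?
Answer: 0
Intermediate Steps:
r = 0 (r = 0*3 = 0)
r*(-343) = 0*(-343) = 0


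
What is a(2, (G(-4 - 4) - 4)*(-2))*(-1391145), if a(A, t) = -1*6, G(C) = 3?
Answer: 8346870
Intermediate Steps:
a(A, t) = -6
a(2, (G(-4 - 4) - 4)*(-2))*(-1391145) = -6*(-1391145) = 8346870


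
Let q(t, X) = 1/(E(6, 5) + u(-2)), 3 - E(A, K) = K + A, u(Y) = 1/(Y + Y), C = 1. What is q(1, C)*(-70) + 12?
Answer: 676/33 ≈ 20.485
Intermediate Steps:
u(Y) = 1/(2*Y)
E(A, K) = 3 - A - K (E(A, K) = 3 - (K + A) = 3 - (A + K) = 3 + (-A - K) = 3 - A - K)
q(t, X) = -4/33 (q(t, X) = 1/((3 - 1*6 - 1*5) + (½)/(-2)) = 1/((3 - 6 - 5) + (½)*(-½)) = 1/(-8 - ¼) = 1/(-33/4) = -4/33)
q(1, C)*(-70) + 12 = -4/33*(-70) + 12 = 280/33 + 12 = 676/33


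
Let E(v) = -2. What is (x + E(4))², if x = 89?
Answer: 7569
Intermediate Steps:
(x + E(4))² = (89 - 2)² = 87² = 7569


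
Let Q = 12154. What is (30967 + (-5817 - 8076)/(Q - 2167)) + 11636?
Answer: 141820756/3329 ≈ 42602.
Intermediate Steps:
(30967 + (-5817 - 8076)/(Q - 2167)) + 11636 = (30967 + (-5817 - 8076)/(12154 - 2167)) + 11636 = (30967 - 13893/9987) + 11636 = (30967 - 13893*1/9987) + 11636 = (30967 - 4631/3329) + 11636 = 103084512/3329 + 11636 = 141820756/3329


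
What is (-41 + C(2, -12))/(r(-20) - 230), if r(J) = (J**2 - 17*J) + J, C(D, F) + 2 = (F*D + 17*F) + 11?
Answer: -26/49 ≈ -0.53061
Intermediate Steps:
C(D, F) = 9 + 17*F + D*F (C(D, F) = -2 + ((F*D + 17*F) + 11) = -2 + ((D*F + 17*F) + 11) = -2 + ((17*F + D*F) + 11) = -2 + (11 + 17*F + D*F) = 9 + 17*F + D*F)
r(J) = J**2 - 16*J
(-41 + C(2, -12))/(r(-20) - 230) = (-41 + (9 + 17*(-12) + 2*(-12)))/(-20*(-16 - 20) - 230) = (-41 + (9 - 204 - 24))/(-20*(-36) - 230) = (-41 - 219)/(720 - 230) = -260/490 = (1/490)*(-260) = -26/49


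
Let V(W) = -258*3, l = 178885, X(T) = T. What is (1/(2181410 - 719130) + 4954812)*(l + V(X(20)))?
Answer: 1290471634258799071/1462280 ≈ 8.8251e+11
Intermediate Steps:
V(W) = -774
(1/(2181410 - 719130) + 4954812)*(l + V(X(20))) = (1/(2181410 - 719130) + 4954812)*(178885 - 774) = (1/1462280 + 4954812)*178111 = (7245322491361/1462280)*178111 = 1290471634258799071/1462280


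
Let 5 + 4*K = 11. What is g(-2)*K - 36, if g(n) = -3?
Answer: -81/2 ≈ -40.500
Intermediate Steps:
K = 3/2 (K = -5/4 + (1/4)*11 = -5/4 + 11/4 = 3/2 ≈ 1.5000)
g(-2)*K - 36 = -3*3/2 - 36 = -9/2 - 36 = -81/2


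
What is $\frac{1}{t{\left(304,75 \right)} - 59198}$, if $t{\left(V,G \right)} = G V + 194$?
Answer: $- \frac{1}{36204} \approx -2.7621 \cdot 10^{-5}$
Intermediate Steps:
$t{\left(V,G \right)} = 194 + G V$
$\frac{1}{t{\left(304,75 \right)} - 59198} = \frac{1}{\left(194 + 75 \cdot 304\right) - 59198} = \frac{1}{\left(194 + 22800\right) - 59198} = \frac{1}{22994 - 59198} = \frac{1}{-36204} = - \frac{1}{36204}$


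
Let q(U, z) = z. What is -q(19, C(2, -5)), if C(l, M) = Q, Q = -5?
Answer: 5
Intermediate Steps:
C(l, M) = -5
-q(19, C(2, -5)) = -1*(-5) = 5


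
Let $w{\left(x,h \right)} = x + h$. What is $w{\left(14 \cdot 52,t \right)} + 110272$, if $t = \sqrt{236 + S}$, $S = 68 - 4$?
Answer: $111000 + 10 \sqrt{3} \approx 1.1102 \cdot 10^{5}$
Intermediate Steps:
$S = 64$
$t = 10 \sqrt{3}$ ($t = \sqrt{236 + 64} = \sqrt{300} = 10 \sqrt{3} \approx 17.32$)
$w{\left(x,h \right)} = h + x$
$w{\left(14 \cdot 52,t \right)} + 110272 = \left(10 \sqrt{3} + 14 \cdot 52\right) + 110272 = \left(10 \sqrt{3} + 728\right) + 110272 = \left(728 + 10 \sqrt{3}\right) + 110272 = 111000 + 10 \sqrt{3}$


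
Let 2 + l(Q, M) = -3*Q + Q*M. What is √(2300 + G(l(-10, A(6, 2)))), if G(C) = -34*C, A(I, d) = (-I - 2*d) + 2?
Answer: 14*I*√7 ≈ 37.041*I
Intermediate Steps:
A(I, d) = 2 - I - 2*d
l(Q, M) = -2 - 3*Q + M*Q (l(Q, M) = -2 + (-3*Q + Q*M) = -2 + (-3*Q + M*Q) = -2 - 3*Q + M*Q)
√(2300 + G(l(-10, A(6, 2)))) = √(2300 - 34*(-2 - 3*(-10) + (2 - 1*6 - 2*2)*(-10))) = √(2300 - 34*(-2 + 30 + (2 - 6 - 4)*(-10))) = √(2300 - 34*(-2 + 30 - 8*(-10))) = √(2300 - 34*(-2 + 30 + 80)) = √(2300 - 34*108) = √(2300 - 3672) = √(-1372) = 14*I*√7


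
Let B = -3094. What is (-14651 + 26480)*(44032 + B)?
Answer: 484255602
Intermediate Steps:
(-14651 + 26480)*(44032 + B) = (-14651 + 26480)*(44032 - 3094) = 11829*40938 = 484255602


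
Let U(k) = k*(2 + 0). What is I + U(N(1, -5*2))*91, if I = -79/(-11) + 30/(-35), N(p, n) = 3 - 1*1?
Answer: 28515/77 ≈ 370.32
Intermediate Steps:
N(p, n) = 2 (N(p, n) = 3 - 1 = 2)
U(k) = 2*k (U(k) = k*2 = 2*k)
I = 487/77 (I = -79*(-1/11) + 30*(-1/35) = 79/11 - 6/7 = 487/77 ≈ 6.3247)
I + U(N(1, -5*2))*91 = 487/77 + (2*2)*91 = 487/77 + 4*91 = 487/77 + 364 = 28515/77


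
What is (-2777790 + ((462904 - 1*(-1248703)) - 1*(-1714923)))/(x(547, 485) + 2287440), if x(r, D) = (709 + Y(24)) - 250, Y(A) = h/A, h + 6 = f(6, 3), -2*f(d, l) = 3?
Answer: 10379840/36606379 ≈ 0.28355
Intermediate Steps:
f(d, l) = -3/2 (f(d, l) = -½*3 = -3/2)
h = -15/2 (h = -6 - 3/2 = -15/2 ≈ -7.5000)
Y(A) = -15/(2*A)
x(r, D) = 7339/16 (x(r, D) = (709 - 15/2/24) - 250 = (709 - 15/2*1/24) - 250 = (709 - 5/16) - 250 = 11339/16 - 250 = 7339/16)
(-2777790 + ((462904 - 1*(-1248703)) - 1*(-1714923)))/(x(547, 485) + 2287440) = (-2777790 + ((462904 - 1*(-1248703)) - 1*(-1714923)))/(7339/16 + 2287440) = (-2777790 + ((462904 + 1248703) + 1714923))/(36606379/16) = (-2777790 + (1711607 + 1714923))*(16/36606379) = (-2777790 + 3426530)*(16/36606379) = 648740*(16/36606379) = 10379840/36606379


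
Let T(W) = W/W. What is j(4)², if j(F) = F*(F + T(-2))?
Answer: 400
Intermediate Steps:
T(W) = 1
j(F) = F*(1 + F) (j(F) = F*(F + 1) = F*(1 + F))
j(4)² = (4*(1 + 4))² = (4*5)² = 20² = 400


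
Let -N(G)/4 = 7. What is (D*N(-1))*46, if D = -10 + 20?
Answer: -12880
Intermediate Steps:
N(G) = -28 (N(G) = -4*7 = -28)
D = 10
(D*N(-1))*46 = (10*(-28))*46 = -280*46 = -12880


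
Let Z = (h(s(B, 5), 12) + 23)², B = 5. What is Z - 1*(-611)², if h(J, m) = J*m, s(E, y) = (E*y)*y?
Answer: 1946208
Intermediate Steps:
s(E, y) = E*y²
Z = 2319529 (Z = ((5*5²)*12 + 23)² = ((5*25)*12 + 23)² = (125*12 + 23)² = (1500 + 23)² = 1523² = 2319529)
Z - 1*(-611)² = 2319529 - 1*(-611)² = 2319529 - 1*373321 = 2319529 - 373321 = 1946208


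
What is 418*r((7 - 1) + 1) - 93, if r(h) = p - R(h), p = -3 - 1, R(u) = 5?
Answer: -3855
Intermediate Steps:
p = -4
r(h) = -9 (r(h) = -4 - 1*5 = -4 - 5 = -9)
418*r((7 - 1) + 1) - 93 = 418*(-9) - 93 = -3762 - 93 = -3855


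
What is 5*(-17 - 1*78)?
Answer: -475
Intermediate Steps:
5*(-17 - 1*78) = 5*(-17 - 78) = 5*(-95) = -475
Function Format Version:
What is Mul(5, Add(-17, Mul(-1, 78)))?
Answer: -475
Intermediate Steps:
Mul(5, Add(-17, Mul(-1, 78))) = Mul(5, Add(-17, -78)) = Mul(5, -95) = -475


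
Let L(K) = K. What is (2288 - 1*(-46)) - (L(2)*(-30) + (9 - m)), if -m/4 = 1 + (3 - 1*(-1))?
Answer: 2365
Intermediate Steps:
m = -20 (m = -4*(1 + (3 - 1*(-1))) = -4*(1 + (3 + 1)) = -4*(1 + 4) = -4*5 = -20)
(2288 - 1*(-46)) - (L(2)*(-30) + (9 - m)) = (2288 - 1*(-46)) - (2*(-30) + (9 - 1*(-20))) = (2288 + 46) - (-60 + (9 + 20)) = 2334 - (-60 + 29) = 2334 - 1*(-31) = 2334 + 31 = 2365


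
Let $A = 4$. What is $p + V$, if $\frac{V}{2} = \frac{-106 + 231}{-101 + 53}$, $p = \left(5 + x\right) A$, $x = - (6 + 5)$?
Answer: $- \frac{701}{24} \approx -29.208$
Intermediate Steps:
$x = -11$ ($x = \left(-1\right) 11 = -11$)
$p = -24$ ($p = \left(5 - 11\right) 4 = \left(-6\right) 4 = -24$)
$V = - \frac{125}{24}$ ($V = 2 \frac{-106 + 231}{-101 + 53} = 2 \frac{125}{-48} = 2 \cdot 125 \left(- \frac{1}{48}\right) = 2 \left(- \frac{125}{48}\right) = - \frac{125}{24} \approx -5.2083$)
$p + V = -24 - \frac{125}{24} = - \frac{701}{24}$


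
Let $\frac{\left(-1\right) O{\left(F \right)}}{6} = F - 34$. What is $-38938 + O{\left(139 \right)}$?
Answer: $-39568$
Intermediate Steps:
$O{\left(F \right)} = 204 - 6 F$ ($O{\left(F \right)} = - 6 \left(F - 34\right) = - 6 \left(-34 + F\right) = 204 - 6 F$)
$-38938 + O{\left(139 \right)} = -38938 + \left(204 - 834\right) = -38938 - 630 = -39568$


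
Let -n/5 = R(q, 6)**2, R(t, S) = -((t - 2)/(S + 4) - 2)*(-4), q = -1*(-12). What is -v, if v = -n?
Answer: -80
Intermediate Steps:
q = 12
R(t, S) = -8 + 4*(-2 + t)/(4 + S) (R(t, S) = -((-2 + t)/(4 + S) - 2)*(-4) = -(-2 + (-2 + t)/(4 + S))*(-4) = -(8 - 4*(-2 + t)/(4 + S)) = -8 + 4*(-2 + t)/(4 + S))
n = -80 (n = -5*16*(-10 + 12 - 2*6)**2/(4 + 6)**2 = -5*4*(-10 + 12 - 12)**2/25 = -5*(4*(1/10)*(-10))**2 = -5*(-4)**2 = -5*16 = -80)
v = 80 (v = -1*(-80) = 80)
-v = -1*80 = -80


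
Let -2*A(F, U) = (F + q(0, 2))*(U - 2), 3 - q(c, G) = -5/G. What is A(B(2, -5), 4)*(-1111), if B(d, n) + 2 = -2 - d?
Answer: -1111/2 ≈ -555.50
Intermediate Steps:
q(c, G) = 3 + 5/G (q(c, G) = 3 - (-5)/G = 3 + 5/G)
B(d, n) = -4 - d (B(d, n) = -2 + (-2 - d) = -4 - d)
A(F, U) = -(-2 + U)*(11/2 + F)/2 (A(F, U) = -(F + (3 + 5/2))*(U - 2)/2 = -(F + (3 + 5*(½)))*(-2 + U)/2 = -(F + (3 + 5/2))*(-2 + U)/2 = -(F + 11/2)*(-2 + U)/2 = -(11/2 + F)*(-2 + U)/2 = -(-2 + U)*(11/2 + F)/2)
A(B(2, -5), 4)*(-1111) = (11/2 + (-4 - 1*2) - 11/4*4 - ½*(-4 - 1*2)*4)*(-1111) = (11/2 + (-4 - 2) - 11 - ½*(-4 - 2)*4)*(-1111) = (11/2 - 6 - 11 - ½*(-6)*4)*(-1111) = (11/2 - 6 - 11 + 12)*(-1111) = (½)*(-1111) = -1111/2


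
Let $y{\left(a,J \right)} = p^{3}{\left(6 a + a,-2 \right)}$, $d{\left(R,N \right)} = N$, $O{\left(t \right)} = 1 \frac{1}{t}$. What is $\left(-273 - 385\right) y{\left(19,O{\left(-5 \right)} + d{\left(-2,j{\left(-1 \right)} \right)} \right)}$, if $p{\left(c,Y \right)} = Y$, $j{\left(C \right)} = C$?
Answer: $5264$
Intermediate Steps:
$O{\left(t \right)} = \frac{1}{t}$
$y{\left(a,J \right)} = -8$ ($y{\left(a,J \right)} = \left(-2\right)^{3} = -8$)
$\left(-273 - 385\right) y{\left(19,O{\left(-5 \right)} + d{\left(-2,j{\left(-1 \right)} \right)} \right)} = \left(-273 - 385\right) \left(-8\right) = \left(-658\right) \left(-8\right) = 5264$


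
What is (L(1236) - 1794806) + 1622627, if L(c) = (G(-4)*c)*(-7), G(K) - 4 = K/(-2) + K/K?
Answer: -232743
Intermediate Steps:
G(K) = 5 - K/2 (G(K) = 4 + (K/(-2) + K/K) = 4 + (K*(-½) + 1) = 4 + (-K/2 + 1) = 4 + (1 - K/2) = 5 - K/2)
L(c) = -49*c (L(c) = ((5 - ½*(-4))*c)*(-7) = ((5 + 2)*c)*(-7) = (7*c)*(-7) = -49*c)
(L(1236) - 1794806) + 1622627 = (-49*1236 - 1794806) + 1622627 = (-60564 - 1794806) + 1622627 = -1855370 + 1622627 = -232743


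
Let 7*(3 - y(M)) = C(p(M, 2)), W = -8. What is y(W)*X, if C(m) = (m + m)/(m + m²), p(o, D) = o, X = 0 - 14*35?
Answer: -1490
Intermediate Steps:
X = -490 (X = 0 - 490 = -490)
C(m) = 2*m/(m + m²) (C(m) = (2*m)/(m + m²) = 2*m/(m + m²))
y(M) = 3 - 2/(7*(1 + M))
y(W)*X = ((19 + 21*(-8))/(7*(1 - 8)))*(-490) = ((⅐)*(19 - 168)/(-7))*(-490) = ((⅐)*(-⅐)*(-149))*(-490) = (149/49)*(-490) = -1490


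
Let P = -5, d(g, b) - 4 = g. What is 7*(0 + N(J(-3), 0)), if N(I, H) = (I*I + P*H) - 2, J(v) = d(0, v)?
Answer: 98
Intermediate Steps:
d(g, b) = 4 + g
J(v) = 4 (J(v) = 4 + 0 = 4)
N(I, H) = -2 + I**2 - 5*H (N(I, H) = (I*I - 5*H) - 2 = (I**2 - 5*H) - 2 = -2 + I**2 - 5*H)
7*(0 + N(J(-3), 0)) = 7*(0 + (-2 + 4**2 - 5*0)) = 7*(0 + (-2 + 16 + 0)) = 7*(0 + 14) = 7*14 = 98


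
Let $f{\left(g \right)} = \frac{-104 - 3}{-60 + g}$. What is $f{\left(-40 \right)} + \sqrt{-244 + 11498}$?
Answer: $\frac{107}{100} + \sqrt{11254} \approx 107.15$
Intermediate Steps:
$f{\left(g \right)} = - \frac{107}{-60 + g}$
$f{\left(-40 \right)} + \sqrt{-244 + 11498} = - \frac{107}{-60 - 40} + \sqrt{-244 + 11498} = - \frac{107}{-100} + \sqrt{11254} = \left(-107\right) \left(- \frac{1}{100}\right) + \sqrt{11254} = \frac{107}{100} + \sqrt{11254}$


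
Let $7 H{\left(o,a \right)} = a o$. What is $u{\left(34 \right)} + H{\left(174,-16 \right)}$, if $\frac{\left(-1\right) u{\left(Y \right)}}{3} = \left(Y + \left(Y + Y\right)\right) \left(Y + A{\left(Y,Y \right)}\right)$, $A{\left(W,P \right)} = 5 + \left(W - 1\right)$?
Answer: $- \frac{157008}{7} \approx -22430.0$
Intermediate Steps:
$H{\left(o,a \right)} = \frac{a o}{7}$
$A{\left(W,P \right)} = 4 + W$ ($A{\left(W,P \right)} = 5 + \left(W - 1\right) = 5 + \left(-1 + W\right) = 4 + W$)
$u{\left(Y \right)} = - 9 Y \left(4 + 2 Y\right)$ ($u{\left(Y \right)} = - 3 \left(Y + \left(Y + Y\right)\right) \left(Y + \left(4 + Y\right)\right) = - 3 \left(Y + 2 Y\right) \left(4 + 2 Y\right) = - 3 \cdot 3 Y \left(4 + 2 Y\right) = - 9 Y \left(4 + 2 Y\right)$)
$u{\left(34 \right)} + H{\left(174,-16 \right)} = \left(-18\right) 34 \left(2 + 34\right) + \frac{1}{7} \left(-16\right) 174 = \left(-18\right) 34 \cdot 36 - \frac{2784}{7} = -22032 - \frac{2784}{7} = - \frac{157008}{7}$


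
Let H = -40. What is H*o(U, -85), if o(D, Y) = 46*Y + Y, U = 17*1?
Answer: 159800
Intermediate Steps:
U = 17
o(D, Y) = 47*Y
H*o(U, -85) = -1880*(-85) = -40*(-3995) = 159800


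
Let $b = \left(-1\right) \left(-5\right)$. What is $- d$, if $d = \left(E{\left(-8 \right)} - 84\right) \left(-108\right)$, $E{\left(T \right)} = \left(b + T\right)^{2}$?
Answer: $-8100$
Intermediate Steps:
$b = 5$
$E{\left(T \right)} = \left(5 + T\right)^{2}$
$d = 8100$ ($d = \left(\left(5 - 8\right)^{2} - 84\right) \left(-108\right) = \left(\left(-3\right)^{2} - 84\right) \left(-108\right) = \left(9 - 84\right) \left(-108\right) = \left(-75\right) \left(-108\right) = 8100$)
$- d = \left(-1\right) 8100 = -8100$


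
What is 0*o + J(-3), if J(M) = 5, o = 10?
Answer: 5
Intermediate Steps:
0*o + J(-3) = 0*10 + 5 = 0 + 5 = 5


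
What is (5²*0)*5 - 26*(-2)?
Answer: 52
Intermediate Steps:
(5²*0)*5 - 26*(-2) = (25*0)*5 + 52 = 0*5 + 52 = 0 + 52 = 52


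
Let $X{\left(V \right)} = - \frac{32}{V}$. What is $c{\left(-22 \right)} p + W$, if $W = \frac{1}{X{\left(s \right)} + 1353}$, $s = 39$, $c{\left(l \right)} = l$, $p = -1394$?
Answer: $\frac{1617277019}{52735} \approx 30668.0$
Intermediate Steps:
$W = \frac{39}{52735}$ ($W = \frac{1}{- \frac{32}{39} + 1353} = \frac{1}{\frac{52735}{39}} = \frac{39}{52735} \approx 0.00073955$)
$c{\left(-22 \right)} p + W = \left(-22\right) \left(-1394\right) + \frac{39}{52735} = 30668 + \frac{39}{52735} = \frac{1617277019}{52735}$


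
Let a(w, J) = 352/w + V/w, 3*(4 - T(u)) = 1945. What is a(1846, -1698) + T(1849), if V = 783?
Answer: -3564913/5538 ≈ -643.72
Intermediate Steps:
T(u) = -1933/3 (T(u) = 4 - ⅓*1945 = 4 - 1945/3 = -1933/3)
a(w, J) = 1135/w (a(w, J) = 352/w + 783/w = 1135/w)
a(1846, -1698) + T(1849) = 1135/1846 - 1933/3 = -3564913/5538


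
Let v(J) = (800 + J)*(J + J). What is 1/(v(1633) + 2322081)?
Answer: 1/10268259 ≈ 9.7387e-8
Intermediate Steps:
v(J) = 2*J*(800 + J) (v(J) = (800 + J)*(2*J) = 2*J*(800 + J))
1/(v(1633) + 2322081) = 1/(2*1633*(800 + 1633) + 2322081) = 1/(2*1633*2433 + 2322081) = 1/(7946178 + 2322081) = 1/10268259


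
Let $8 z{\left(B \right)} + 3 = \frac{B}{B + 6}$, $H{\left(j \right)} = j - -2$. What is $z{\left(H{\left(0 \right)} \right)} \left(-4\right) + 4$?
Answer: $\frac{43}{8} \approx 5.375$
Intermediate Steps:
$H{\left(j \right)} = 2 + j$ ($H{\left(j \right)} = j + 2 = 2 + j$)
$z{\left(B \right)} = - \frac{3}{8} + \frac{B}{8 \left(6 + B\right)}$ ($z{\left(B \right)} = - \frac{3}{8} + \frac{\frac{1}{B + 6} B}{8} = - \frac{3}{8} + \frac{\frac{1}{6 + B} B}{8} = - \frac{3}{8} + \frac{B \frac{1}{6 + B}}{8} = - \frac{3}{8} + \frac{B}{8 \left(6 + B\right)}$)
$z{\left(H{\left(0 \right)} \right)} \left(-4\right) + 4 = \frac{-9 - \left(2 + 0\right)}{4 \left(6 + \left(2 + 0\right)\right)} \left(-4\right) + 4 = \frac{-9 - 2}{4 \left(6 + 2\right)} \left(-4\right) + 4 = \frac{-9 - 2}{4 \cdot 8} \left(-4\right) + 4 = \frac{1}{4} \cdot \frac{1}{8} \left(-11\right) \left(-4\right) + 4 = \left(- \frac{11}{32}\right) \left(-4\right) + 4 = \frac{11}{8} + 4 = \frac{43}{8}$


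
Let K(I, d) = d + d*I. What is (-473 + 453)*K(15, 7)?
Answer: -2240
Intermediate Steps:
K(I, d) = d + I*d
(-473 + 453)*K(15, 7) = (-473 + 453)*(7*(1 + 15)) = -140*16 = -20*112 = -2240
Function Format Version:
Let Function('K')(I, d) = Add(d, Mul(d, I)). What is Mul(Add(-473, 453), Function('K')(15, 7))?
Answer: -2240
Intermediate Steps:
Function('K')(I, d) = Add(d, Mul(I, d))
Mul(Add(-473, 453), Function('K')(15, 7)) = Mul(Add(-473, 453), Mul(7, Add(1, 15))) = Mul(-20, Mul(7, 16)) = Mul(-20, 112) = -2240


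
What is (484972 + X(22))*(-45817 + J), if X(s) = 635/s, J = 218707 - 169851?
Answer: 32426187741/22 ≈ 1.4739e+9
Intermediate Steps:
J = 48856
(484972 + X(22))*(-45817 + J) = (484972 + 635/22)*(-45817 + 48856) = (484972 + 635*(1/22))*3039 = (484972 + 635/22)*3039 = (10670019/22)*3039 = 32426187741/22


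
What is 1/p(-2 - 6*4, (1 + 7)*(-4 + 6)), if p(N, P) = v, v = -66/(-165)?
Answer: 5/2 ≈ 2.5000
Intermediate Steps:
v = ⅖ (v = -66*(-1/165) = ⅖ ≈ 0.40000)
p(N, P) = ⅖
1/p(-2 - 6*4, (1 + 7)*(-4 + 6)) = 1/(⅖) = 5/2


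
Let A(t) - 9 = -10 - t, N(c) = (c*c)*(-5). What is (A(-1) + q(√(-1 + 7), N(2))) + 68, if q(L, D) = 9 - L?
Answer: 77 - √6 ≈ 74.551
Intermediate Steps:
N(c) = -5*c² (N(c) = c²*(-5) = -5*c²)
A(t) = -1 - t (A(t) = 9 + (-10 - t) = -1 - t)
(A(-1) + q(√(-1 + 7), N(2))) + 68 = ((-1 - 1*(-1)) + (9 - √(-1 + 7))) + 68 = ((-1 + 1) + (9 - √6)) + 68 = (0 + (9 - √6)) + 68 = (9 - √6) + 68 = 77 - √6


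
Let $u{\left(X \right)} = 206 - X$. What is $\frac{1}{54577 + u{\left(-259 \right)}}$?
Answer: $\frac{1}{55042} \approx 1.8168 \cdot 10^{-5}$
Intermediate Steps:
$\frac{1}{54577 + u{\left(-259 \right)}} = \frac{1}{54577 + \left(206 - -259\right)} = \frac{1}{54577 + \left(206 + 259\right)} = \frac{1}{54577 + 465} = \frac{1}{55042}$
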